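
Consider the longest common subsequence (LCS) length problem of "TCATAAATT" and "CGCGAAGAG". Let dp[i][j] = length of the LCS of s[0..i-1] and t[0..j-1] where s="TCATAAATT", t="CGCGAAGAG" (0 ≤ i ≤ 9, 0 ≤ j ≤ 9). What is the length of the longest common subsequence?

4

   ''  C  G  C  G  A  A  G  A  G
''  0  0  0  0  0  0  0  0  0  0
 T  0  0  0  0  0  0  0  0  0  0
 C  0  1  1  1  1  1  1  1  1  1
 A  0  1  1  1  1  2  2  2  2  2
 T  0  1  1  1  1  2  2  2  2  2
 A  0  1  1  1  1  2  3  3  3  3
 A  0  1  1  1  1  2  3  3  4  4
 A  0  1  1  1  1  2  3  3  4  4
 T  0  1  1  1  1  2  3  3  4  4
 T  0  1  1  1  1  2  3  3  4  4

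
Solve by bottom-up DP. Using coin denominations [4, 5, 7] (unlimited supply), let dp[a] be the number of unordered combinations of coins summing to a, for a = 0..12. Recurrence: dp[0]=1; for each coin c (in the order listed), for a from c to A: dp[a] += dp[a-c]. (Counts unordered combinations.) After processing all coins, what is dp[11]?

after  coin     0     1     2     3     4     5     6     7     8     9    10    11    12
          4     1     0     0     0     1     0     0     0     1     0     0     0     1
          5     1     0     0     0     1     1     0     0     1     1     1     0     1
          7     1     0     0     0     1     1     0     1     1     1     1     1     2

1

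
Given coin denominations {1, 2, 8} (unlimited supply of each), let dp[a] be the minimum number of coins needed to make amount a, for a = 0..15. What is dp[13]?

4

 a  0  1  2  3  4  5  6  7  8  9 10 11 12 13 14 15
dp  0  1  1  2  2  3  3  4  1  2  2  3  3  4  4  5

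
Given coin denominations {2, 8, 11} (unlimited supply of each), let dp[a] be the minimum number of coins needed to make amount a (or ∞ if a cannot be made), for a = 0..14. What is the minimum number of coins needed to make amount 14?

 a  0  1  2  3  4  5  6  7  8  9 10 11 12 13 14
dp  0  -  1  -  2  -  3  -  1  -  2  1  3  2  4
(- denotes ∞ / unreachable)

4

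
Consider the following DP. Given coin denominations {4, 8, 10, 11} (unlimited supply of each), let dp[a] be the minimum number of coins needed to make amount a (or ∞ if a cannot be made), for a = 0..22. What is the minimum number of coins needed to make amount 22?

2

 a  0  1  2  3  4  5  6  7  8  9 10 11 12 13 14 15 16 17 18 19 20 21 22
dp  0  -  -  -  1  -  -  -  1  -  1  1  2  -  2  2  2  -  2  2  2  2  2
(- denotes ∞ / unreachable)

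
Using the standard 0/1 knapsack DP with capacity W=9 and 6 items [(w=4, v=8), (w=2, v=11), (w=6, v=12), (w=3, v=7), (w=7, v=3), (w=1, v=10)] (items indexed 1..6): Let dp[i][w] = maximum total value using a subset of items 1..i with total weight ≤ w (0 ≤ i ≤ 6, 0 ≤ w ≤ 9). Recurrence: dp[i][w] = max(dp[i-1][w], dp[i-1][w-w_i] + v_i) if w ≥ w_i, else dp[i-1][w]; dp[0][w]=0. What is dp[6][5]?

i\w   0   1   2   3   4   5   6   7   8   9
  0   0   0   0   0   0   0   0   0   0   0
  1   0   0   0   0   8   8   8   8   8   8
  2   0   0  11  11  11  11  19  19  19  19
  3   0   0  11  11  11  11  19  19  23  23
  4   0   0  11  11  11  18  19  19  23  26
  5   0   0  11  11  11  18  19  19  23  26
  6   0  10  11  21  21  21  28  29  29  33

21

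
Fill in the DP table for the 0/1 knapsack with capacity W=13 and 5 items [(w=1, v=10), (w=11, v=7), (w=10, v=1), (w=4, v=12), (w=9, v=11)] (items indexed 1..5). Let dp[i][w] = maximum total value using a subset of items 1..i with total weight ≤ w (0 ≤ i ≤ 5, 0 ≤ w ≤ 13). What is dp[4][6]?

22

i\w   0   1   2   3   4   5   6   7   8   9  10  11  12  13
  0   0   0   0   0   0   0   0   0   0   0   0   0   0   0
  1   0  10  10  10  10  10  10  10  10  10  10  10  10  10
  2   0  10  10  10  10  10  10  10  10  10  10  10  17  17
  3   0  10  10  10  10  10  10  10  10  10  10  11  17  17
  4   0  10  10  10  12  22  22  22  22  22  22  22  22  22
  5   0  10  10  10  12  22  22  22  22  22  22  22  22  23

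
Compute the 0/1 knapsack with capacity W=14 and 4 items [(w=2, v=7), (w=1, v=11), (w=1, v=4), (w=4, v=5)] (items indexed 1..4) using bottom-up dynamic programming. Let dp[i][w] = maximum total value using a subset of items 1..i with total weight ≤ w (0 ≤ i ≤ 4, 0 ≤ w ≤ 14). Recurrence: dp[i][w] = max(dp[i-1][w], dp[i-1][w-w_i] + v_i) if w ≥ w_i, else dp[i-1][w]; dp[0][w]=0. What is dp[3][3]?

i\w   0   1   2   3   4   5   6   7   8   9  10  11  12  13  14
  0   0   0   0   0   0   0   0   0   0   0   0   0   0   0   0
  1   0   0   7   7   7   7   7   7   7   7   7   7   7   7   7
  2   0  11  11  18  18  18  18  18  18  18  18  18  18  18  18
  3   0  11  15  18  22  22  22  22  22  22  22  22  22  22  22
  4   0  11  15  18  22  22  22  23  27  27  27  27  27  27  27

18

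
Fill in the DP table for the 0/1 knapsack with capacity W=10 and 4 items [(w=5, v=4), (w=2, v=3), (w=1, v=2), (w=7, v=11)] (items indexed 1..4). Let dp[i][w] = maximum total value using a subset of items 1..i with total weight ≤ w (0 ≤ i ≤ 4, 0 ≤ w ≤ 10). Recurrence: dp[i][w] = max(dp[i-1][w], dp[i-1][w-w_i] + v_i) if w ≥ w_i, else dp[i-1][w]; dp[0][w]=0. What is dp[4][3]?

i\w   0   1   2   3   4   5   6   7   8   9  10
  0   0   0   0   0   0   0   0   0   0   0   0
  1   0   0   0   0   0   4   4   4   4   4   4
  2   0   0   3   3   3   4   4   7   7   7   7
  3   0   2   3   5   5   5   6   7   9   9   9
  4   0   2   3   5   5   5   6  11  13  14  16

5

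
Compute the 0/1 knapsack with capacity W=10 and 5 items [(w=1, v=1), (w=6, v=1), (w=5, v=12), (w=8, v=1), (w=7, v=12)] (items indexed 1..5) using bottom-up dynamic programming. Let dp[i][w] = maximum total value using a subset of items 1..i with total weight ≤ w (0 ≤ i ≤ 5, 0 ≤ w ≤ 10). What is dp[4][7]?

13

i\w   0   1   2   3   4   5   6   7   8   9  10
  0   0   0   0   0   0   0   0   0   0   0   0
  1   0   1   1   1   1   1   1   1   1   1   1
  2   0   1   1   1   1   1   1   2   2   2   2
  3   0   1   1   1   1  12  13  13  13  13  13
  4   0   1   1   1   1  12  13  13  13  13  13
  5   0   1   1   1   1  12  13  13  13  13  13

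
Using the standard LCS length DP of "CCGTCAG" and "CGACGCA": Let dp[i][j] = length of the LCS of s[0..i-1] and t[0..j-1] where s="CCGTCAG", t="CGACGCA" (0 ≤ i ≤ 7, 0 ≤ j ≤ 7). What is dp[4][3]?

   ''  C  G  A  C  G  C  A
''  0  0  0  0  0  0  0  0
 C  0  1  1  1  1  1  1  1
 C  0  1  1  1  2  2  2  2
 G  0  1  2  2  2  3  3  3
 T  0  1  2  2  2  3  3  3
 C  0  1  2  2  3  3  4  4
 A  0  1  2  3  3  3  4  5
 G  0  1  2  3  3  4  4  5

2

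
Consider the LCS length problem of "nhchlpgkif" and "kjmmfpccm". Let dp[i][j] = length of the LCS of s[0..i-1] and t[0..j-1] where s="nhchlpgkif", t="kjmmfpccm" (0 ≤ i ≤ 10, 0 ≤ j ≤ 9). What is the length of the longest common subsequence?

2

   ''  k  j  m  m  f  p  c  c  m
''  0  0  0  0  0  0  0  0  0  0
 n  0  0  0  0  0  0  0  0  0  0
 h  0  0  0  0  0  0  0  0  0  0
 c  0  0  0  0  0  0  0  1  1  1
 h  0  0  0  0  0  0  0  1  1  1
 l  0  0  0  0  0  0  0  1  1  1
 p  0  0  0  0  0  0  1  1  1  1
 g  0  0  0  0  0  0  1  1  1  1
 k  0  1  1  1  1  1  1  1  1  1
 i  0  1  1  1  1  1  1  1  1  1
 f  0  1  1  1  1  2  2  2  2  2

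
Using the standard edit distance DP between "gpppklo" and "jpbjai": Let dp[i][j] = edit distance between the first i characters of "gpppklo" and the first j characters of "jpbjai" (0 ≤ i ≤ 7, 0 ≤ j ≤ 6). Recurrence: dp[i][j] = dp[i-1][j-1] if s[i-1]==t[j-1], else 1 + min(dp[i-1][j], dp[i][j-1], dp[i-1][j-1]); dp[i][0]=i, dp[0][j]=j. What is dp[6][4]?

5

   ''  j  p  b  j  a  i
''  0  1  2  3  4  5  6
 g  1  1  2  3  4  5  6
 p  2  2  1  2  3  4  5
 p  3  3  2  2  3  4  5
 p  4  4  3  3  3  4  5
 k  5  5  4  4  4  4  5
 l  6  6  5  5  5  5  5
 o  7  7  6  6  6  6  6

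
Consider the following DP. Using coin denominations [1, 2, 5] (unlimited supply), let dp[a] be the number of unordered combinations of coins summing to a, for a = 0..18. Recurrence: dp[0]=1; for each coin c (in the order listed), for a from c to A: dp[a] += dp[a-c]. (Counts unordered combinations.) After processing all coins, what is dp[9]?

8

after  coin     0     1     2     3     4     5     6     7     8     9    10    11    12    13    14    15    16    17    18
          1     1     1     1     1     1     1     1     1     1     1     1     1     1     1     1     1     1     1     1
          2     1     1     2     2     3     3     4     4     5     5     6     6     7     7     8     8     9     9    10
          5     1     1     2     2     3     4     5     6     7     8    10    11    13    14    16    18    20    22    24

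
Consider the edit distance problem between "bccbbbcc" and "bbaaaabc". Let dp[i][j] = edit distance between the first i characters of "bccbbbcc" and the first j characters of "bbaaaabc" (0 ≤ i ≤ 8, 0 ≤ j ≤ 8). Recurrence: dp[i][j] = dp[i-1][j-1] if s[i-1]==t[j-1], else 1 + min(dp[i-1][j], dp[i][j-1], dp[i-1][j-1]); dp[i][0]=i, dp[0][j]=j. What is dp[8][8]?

   ''  b  b  a  a  a  a  b  c
''  0  1  2  3  4  5  6  7  8
 b  1  0  1  2  3  4  5  6  7
 c  2  1  1  2  3  4  5  6  6
 c  3  2  2  2  3  4  5  6  6
 b  4  3  2  3  3  4  5  5  6
 b  5  4  3  3  4  4  5  5  6
 b  6  5  4  4  4  5  5  5  6
 c  7  6  5  5  5  5  6  6  5
 c  8  7  6  6  6  6  6  7  6

6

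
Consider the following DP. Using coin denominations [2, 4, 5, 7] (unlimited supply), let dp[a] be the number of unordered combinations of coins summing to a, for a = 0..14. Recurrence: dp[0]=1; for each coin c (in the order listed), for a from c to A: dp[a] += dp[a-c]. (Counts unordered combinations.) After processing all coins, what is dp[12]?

after  coin     0     1     2     3     4     5     6     7     8     9    10    11    12    13    14
          2     1     0     1     0     1     0     1     0     1     0     1     0     1     0     1
          4     1     0     1     0     2     0     2     0     3     0     3     0     4     0     4
          5     1     0     1     0     2     1     2     1     3     2     4     2     5     3     6
          7     1     0     1     0     2     1     2     2     3     3     4     4     6     5     8

6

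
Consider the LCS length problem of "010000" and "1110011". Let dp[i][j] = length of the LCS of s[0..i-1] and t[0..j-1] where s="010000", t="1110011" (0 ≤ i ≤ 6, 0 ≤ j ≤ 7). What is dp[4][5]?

3

   ''  1  1  1  0  0  1  1
''  0  0  0  0  0  0  0  0
 0  0  0  0  0  1  1  1  1
 1  0  1  1  1  1  1  2  2
 0  0  1  1  1  2  2  2  2
 0  0  1  1  1  2  3  3  3
 0  0  1  1  1  2  3  3  3
 0  0  1  1  1  2  3  3  3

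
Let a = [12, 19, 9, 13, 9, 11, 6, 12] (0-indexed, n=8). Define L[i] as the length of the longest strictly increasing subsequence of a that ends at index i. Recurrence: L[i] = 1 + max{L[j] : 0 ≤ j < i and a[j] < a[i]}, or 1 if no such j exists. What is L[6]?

   i    0    1    2    3    4    5    6    7
a[i]   12   19    9   13    9   11    6   12
L[i]    1    2    1    2    1    2    1    3

1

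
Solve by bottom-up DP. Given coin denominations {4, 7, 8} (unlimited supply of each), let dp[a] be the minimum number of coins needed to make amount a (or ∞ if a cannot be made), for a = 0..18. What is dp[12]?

2

 a  0  1  2  3  4  5  6  7  8  9 10 11 12 13 14 15 16 17 18
dp  0  -  -  -  1  -  -  1  1  -  -  2  2  -  2  2  2  -  3
(- denotes ∞ / unreachable)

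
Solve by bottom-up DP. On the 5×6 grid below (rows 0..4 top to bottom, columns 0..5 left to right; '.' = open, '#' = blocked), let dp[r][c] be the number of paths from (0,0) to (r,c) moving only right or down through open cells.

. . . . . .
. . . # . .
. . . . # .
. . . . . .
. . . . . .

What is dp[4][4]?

47

r\c   0   1   2   3   4   5
  0   1   1   1   1   1   1
  1   1   2   3   0   1   2
  2   1   3   6   6   0   2
  3   1   4  10  16  16  18
  4   1   5  15  31  47  65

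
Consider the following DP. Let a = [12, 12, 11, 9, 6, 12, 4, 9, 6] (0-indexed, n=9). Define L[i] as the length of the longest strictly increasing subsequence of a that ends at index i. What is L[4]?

1

   i    0    1    2    3    4    5    6    7    8
a[i]   12   12   11    9    6   12    4    9    6
L[i]    1    1    1    1    1    2    1    2    2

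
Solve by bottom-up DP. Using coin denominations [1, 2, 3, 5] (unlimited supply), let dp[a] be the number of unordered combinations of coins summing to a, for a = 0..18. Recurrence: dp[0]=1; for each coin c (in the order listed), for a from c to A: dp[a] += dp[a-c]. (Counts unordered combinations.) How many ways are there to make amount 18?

after  coin     0     1     2     3     4     5     6     7     8     9    10    11    12    13    14    15    16    17    18
          1     1     1     1     1     1     1     1     1     1     1     1     1     1     1     1     1     1     1     1
          2     1     1     2     2     3     3     4     4     5     5     6     6     7     7     8     8     9     9    10
          3     1     1     2     3     4     5     7     8    10    12    14    16    19    21    24    27    30    33    37
          5     1     1     2     3     4     6     8    10    13    16    20    24    29    34    40    47    54    62    71

71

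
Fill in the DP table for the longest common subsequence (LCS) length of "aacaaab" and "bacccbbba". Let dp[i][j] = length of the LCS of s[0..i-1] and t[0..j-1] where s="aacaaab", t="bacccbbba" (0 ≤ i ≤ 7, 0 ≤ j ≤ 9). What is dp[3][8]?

   ''  b  a  c  c  c  b  b  b  a
''  0  0  0  0  0  0  0  0  0  0
 a  0  0  1  1  1  1  1  1  1  1
 a  0  0  1  1  1  1  1  1  1  2
 c  0  0  1  2  2  2  2  2  2  2
 a  0  0  1  2  2  2  2  2  2  3
 a  0  0  1  2  2  2  2  2  2  3
 a  0  0  1  2  2  2  2  2  2  3
 b  0  1  1  2  2  2  3  3  3  3

2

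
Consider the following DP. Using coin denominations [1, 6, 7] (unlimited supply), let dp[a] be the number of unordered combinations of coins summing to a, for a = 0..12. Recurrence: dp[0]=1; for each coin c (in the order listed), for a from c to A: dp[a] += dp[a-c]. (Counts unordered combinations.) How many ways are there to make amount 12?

4

after  coin     0     1     2     3     4     5     6     7     8     9    10    11    12
          1     1     1     1     1     1     1     1     1     1     1     1     1     1
          6     1     1     1     1     1     1     2     2     2     2     2     2     3
          7     1     1     1     1     1     1     2     3     3     3     3     3     4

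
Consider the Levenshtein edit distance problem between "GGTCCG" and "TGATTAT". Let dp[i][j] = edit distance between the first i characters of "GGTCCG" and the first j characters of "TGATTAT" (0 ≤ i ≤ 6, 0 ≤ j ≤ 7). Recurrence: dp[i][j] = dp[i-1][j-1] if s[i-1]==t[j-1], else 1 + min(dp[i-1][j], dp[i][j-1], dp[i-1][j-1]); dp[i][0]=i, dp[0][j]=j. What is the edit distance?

5

   ''  T  G  A  T  T  A  T
''  0  1  2  3  4  5  6  7
 G  1  1  1  2  3  4  5  6
 G  2  2  1  2  3  4  5  6
 T  3  2  2  2  2  3  4  5
 C  4  3  3  3  3  3  4  5
 C  5  4  4  4  4  4  4  5
 G  6  5  4  5  5  5  5  5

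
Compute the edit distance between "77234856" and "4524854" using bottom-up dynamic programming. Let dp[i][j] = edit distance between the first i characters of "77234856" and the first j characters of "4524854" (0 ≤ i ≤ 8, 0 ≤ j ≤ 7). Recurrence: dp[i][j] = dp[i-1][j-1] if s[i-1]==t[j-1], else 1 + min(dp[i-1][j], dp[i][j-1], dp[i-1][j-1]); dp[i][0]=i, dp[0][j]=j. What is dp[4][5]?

4

   ''  4  5  2  4  8  5  4
''  0  1  2  3  4  5  6  7
 7  1  1  2  3  4  5  6  7
 7  2  2  2  3  4  5  6  7
 2  3  3  3  2  3  4  5  6
 3  4  4  4  3  3  4  5  6
 4  5  4  5  4  3  4  5  5
 8  6  5  5  5  4  3  4  5
 5  7  6  5  6  5  4  3  4
 6  8  7  6  6  6  5  4  4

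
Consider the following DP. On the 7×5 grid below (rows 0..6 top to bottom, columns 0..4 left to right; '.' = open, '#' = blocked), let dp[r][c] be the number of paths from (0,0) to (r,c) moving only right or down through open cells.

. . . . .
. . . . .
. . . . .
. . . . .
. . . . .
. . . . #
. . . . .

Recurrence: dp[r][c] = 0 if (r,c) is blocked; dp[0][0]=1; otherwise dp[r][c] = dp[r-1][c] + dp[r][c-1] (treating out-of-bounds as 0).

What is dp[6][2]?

r\c   0   1   2   3   4
  0   1   1   1   1   1
  1   1   2   3   4   5
  2   1   3   6  10  15
  3   1   4  10  20  35
  4   1   5  15  35  70
  5   1   6  21  56   0
  6   1   7  28  84  84

28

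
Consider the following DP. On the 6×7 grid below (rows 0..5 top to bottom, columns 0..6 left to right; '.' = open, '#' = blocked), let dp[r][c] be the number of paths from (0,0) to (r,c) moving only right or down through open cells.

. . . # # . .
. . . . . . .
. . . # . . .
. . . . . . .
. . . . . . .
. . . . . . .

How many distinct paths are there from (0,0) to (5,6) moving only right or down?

r\c   0   1   2   3   4   5   6
  0   1   1   1   0   0   0   0
  1   1   2   3   3   3   3   3
  2   1   3   6   0   3   6   9
  3   1   4  10  10  13  19  28
  4   1   5  15  25  38  57  85
  5   1   6  21  46  84 141 226

226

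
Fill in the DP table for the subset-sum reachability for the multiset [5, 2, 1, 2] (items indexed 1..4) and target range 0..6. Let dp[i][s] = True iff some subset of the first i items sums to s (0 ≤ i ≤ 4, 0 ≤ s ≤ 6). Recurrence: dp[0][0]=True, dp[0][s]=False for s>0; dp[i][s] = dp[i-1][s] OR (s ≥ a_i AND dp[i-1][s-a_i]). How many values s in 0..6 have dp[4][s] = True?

i\s   0   1   2   3   4   5   6
  0   T   F   F   F   F   F   F
  1   T   F   F   F   F   T   F
  2   T   F   T   F   F   T   F
  3   T   T   T   T   F   T   T
  4   T   T   T   T   T   T   T

7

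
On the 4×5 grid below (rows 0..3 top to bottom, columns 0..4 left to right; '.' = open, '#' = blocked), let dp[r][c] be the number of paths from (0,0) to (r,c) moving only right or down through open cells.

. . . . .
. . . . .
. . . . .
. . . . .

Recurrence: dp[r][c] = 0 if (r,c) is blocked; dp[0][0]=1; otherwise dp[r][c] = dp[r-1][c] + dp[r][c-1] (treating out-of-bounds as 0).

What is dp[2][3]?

10

r\c   0   1   2   3   4
  0   1   1   1   1   1
  1   1   2   3   4   5
  2   1   3   6  10  15
  3   1   4  10  20  35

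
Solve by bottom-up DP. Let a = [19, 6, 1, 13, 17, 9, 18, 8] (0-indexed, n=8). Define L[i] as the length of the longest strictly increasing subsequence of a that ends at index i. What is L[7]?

2

   i    0    1    2    3    4    5    6    7
a[i]   19    6    1   13   17    9   18    8
L[i]    1    1    1    2    3    2    4    2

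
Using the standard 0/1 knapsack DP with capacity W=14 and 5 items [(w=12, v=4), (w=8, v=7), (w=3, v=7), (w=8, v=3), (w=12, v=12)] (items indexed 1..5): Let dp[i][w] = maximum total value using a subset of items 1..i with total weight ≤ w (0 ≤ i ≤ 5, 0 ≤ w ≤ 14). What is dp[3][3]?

7

i\w   0   1   2   3   4   5   6   7   8   9  10  11  12  13  14
  0   0   0   0   0   0   0   0   0   0   0   0   0   0   0   0
  1   0   0   0   0   0   0   0   0   0   0   0   0   4   4   4
  2   0   0   0   0   0   0   0   0   7   7   7   7   7   7   7
  3   0   0   0   7   7   7   7   7   7   7   7  14  14  14  14
  4   0   0   0   7   7   7   7   7   7   7   7  14  14  14  14
  5   0   0   0   7   7   7   7   7   7   7   7  14  14  14  14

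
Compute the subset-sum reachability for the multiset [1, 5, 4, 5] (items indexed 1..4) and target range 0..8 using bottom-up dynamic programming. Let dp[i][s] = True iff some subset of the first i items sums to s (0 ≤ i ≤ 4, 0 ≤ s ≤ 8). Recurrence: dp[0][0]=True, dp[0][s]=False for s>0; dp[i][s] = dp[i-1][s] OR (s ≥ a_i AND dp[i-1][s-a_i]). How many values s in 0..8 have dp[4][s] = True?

5

i\s   0   1   2   3   4   5   6   7   8
  0   T   F   F   F   F   F   F   F   F
  1   T   T   F   F   F   F   F   F   F
  2   T   T   F   F   F   T   T   F   F
  3   T   T   F   F   T   T   T   F   F
  4   T   T   F   F   T   T   T   F   F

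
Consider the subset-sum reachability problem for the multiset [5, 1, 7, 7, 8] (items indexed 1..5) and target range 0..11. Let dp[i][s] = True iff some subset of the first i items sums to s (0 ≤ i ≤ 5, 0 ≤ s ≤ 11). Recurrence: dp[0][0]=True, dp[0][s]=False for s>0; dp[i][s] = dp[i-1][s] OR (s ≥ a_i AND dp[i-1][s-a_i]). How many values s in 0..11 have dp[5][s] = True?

7

i\s   0   1   2   3   4   5   6   7   8   9  10  11
  0   T   F   F   F   F   F   F   F   F   F   F   F
  1   T   F   F   F   F   T   F   F   F   F   F   F
  2   T   T   F   F   F   T   T   F   F   F   F   F
  3   T   T   F   F   F   T   T   T   T   F   F   F
  4   T   T   F   F   F   T   T   T   T   F   F   F
  5   T   T   F   F   F   T   T   T   T   T   F   F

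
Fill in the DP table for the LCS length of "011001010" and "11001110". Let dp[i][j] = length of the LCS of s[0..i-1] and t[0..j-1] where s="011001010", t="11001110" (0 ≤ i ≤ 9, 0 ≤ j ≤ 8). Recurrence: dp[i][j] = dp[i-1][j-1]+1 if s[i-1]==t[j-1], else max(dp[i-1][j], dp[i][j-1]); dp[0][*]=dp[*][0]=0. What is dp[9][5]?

   ''  1  1  0  0  1  1  1  0
''  0  0  0  0  0  0  0  0  0
 0  0  0  0  1  1  1  1  1  1
 1  0  1  1  1  1  2  2  2  2
 1  0  1  2  2  2  2  3  3  3
 0  0  1  2  3  3  3  3  3  4
 0  0  1  2  3  4  4  4  4  4
 1  0  1  2  3  4  5  5  5  5
 0  0  1  2  3  4  5  5  5  6
 1  0  1  2  3  4  5  6  6  6
 0  0  1  2  3  4  5  6  6  7

5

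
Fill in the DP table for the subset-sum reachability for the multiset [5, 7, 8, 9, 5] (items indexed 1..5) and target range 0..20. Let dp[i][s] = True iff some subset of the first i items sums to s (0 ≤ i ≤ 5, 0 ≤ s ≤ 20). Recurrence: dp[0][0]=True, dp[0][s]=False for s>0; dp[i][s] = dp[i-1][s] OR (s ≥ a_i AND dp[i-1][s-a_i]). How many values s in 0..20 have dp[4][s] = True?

12

i\s   0   1   2   3   4   5   6   7   8   9  10  11  12  13  14  15  16  17  18  19  20
  0   T   F   F   F   F   F   F   F   F   F   F   F   F   F   F   F   F   F   F   F   F
  1   T   F   F   F   F   T   F   F   F   F   F   F   F   F   F   F   F   F   F   F   F
  2   T   F   F   F   F   T   F   T   F   F   F   F   T   F   F   F   F   F   F   F   F
  3   T   F   F   F   F   T   F   T   T   F   F   F   T   T   F   T   F   F   F   F   T
  4   T   F   F   F   F   T   F   T   T   T   F   F   T   T   T   T   T   T   F   F   T
  5   T   F   F   F   F   T   F   T   T   T   T   F   T   T   T   T   T   T   T   T   T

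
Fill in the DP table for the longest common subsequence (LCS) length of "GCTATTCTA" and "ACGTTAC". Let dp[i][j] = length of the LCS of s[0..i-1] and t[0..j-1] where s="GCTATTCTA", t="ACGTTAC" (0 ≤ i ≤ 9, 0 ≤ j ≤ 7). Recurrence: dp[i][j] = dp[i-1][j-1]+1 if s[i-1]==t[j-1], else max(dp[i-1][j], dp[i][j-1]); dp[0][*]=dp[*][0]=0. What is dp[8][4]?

3

   ''  A  C  G  T  T  A  C
''  0  0  0  0  0  0  0  0
 G  0  0  0  1  1  1  1  1
 C  0  0  1  1  1  1  1  2
 T  0  0  1  1  2  2  2  2
 A  0  1  1  1  2  2  3  3
 T  0  1  1  1  2  3  3  3
 T  0  1  1  1  2  3  3  3
 C  0  1  2  2  2  3  3  4
 T  0  1  2  2  3  3  3  4
 A  0  1  2  2  3  3  4  4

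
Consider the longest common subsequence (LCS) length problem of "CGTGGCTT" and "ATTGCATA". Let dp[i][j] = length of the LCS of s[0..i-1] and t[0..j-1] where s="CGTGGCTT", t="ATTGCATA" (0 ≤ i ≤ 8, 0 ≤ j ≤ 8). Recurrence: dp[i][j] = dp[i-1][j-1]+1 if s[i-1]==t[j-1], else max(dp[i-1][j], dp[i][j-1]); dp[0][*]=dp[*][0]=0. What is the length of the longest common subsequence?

   ''  A  T  T  G  C  A  T  A
''  0  0  0  0  0  0  0  0  0
 C  0  0  0  0  0  1  1  1  1
 G  0  0  0  0  1  1  1  1  1
 T  0  0  1  1  1  1  1  2  2
 G  0  0  1  1  2  2  2  2  2
 G  0  0  1  1  2  2  2  2  2
 C  0  0  1  1  2  3  3  3  3
 T  0  0  1  2  2  3  3  4  4
 T  0  0  1  2  2  3  3  4  4

4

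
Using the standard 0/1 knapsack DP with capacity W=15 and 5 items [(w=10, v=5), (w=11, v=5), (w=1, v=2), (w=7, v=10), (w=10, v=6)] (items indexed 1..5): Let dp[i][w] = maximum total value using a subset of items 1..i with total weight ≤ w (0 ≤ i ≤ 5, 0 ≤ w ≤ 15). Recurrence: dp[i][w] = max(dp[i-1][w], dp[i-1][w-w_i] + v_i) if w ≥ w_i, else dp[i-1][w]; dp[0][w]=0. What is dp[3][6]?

2

i\w   0   1   2   3   4   5   6   7   8   9  10  11  12  13  14  15
  0   0   0   0   0   0   0   0   0   0   0   0   0   0   0   0   0
  1   0   0   0   0   0   0   0   0   0   0   5   5   5   5   5   5
  2   0   0   0   0   0   0   0   0   0   0   5   5   5   5   5   5
  3   0   2   2   2   2   2   2   2   2   2   5   7   7   7   7   7
  4   0   2   2   2   2   2   2  10  12  12  12  12  12  12  12  12
  5   0   2   2   2   2   2   2  10  12  12  12  12  12  12  12  12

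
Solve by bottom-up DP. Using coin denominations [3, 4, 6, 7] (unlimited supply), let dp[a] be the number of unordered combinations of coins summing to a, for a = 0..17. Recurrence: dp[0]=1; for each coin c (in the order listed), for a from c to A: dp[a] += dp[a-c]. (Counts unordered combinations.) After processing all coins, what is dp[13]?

after  coin     0     1     2     3     4     5     6     7     8     9    10    11    12    13    14    15    16    17
          3     1     0     0     1     0     0     1     0     0     1     0     0     1     0     0     1     0     0
          4     1     0     0     1     1     0     1     1     1     1     1     1     2     1     1     2     2     1
          6     1     0     0     1     1     0     2     1     1     2     2     1     4     2     2     4     4     2
          7     1     0     0     1     1     0     2     2     1     2     3     2     4     4     4     5     6     5

4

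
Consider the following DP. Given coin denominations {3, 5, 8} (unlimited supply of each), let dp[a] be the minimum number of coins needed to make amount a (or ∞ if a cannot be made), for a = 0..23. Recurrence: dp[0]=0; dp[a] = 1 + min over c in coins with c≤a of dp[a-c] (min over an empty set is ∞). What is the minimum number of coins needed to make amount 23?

4

 a  0  1  2  3  4  5  6  7  8  9 10 11 12 13 14 15 16 17 18 19 20 21 22 23
dp  0  -  -  1  -  1  2  -  1  3  2  2  4  2  3  3  2  4  3  3  4  3  4  4
(- denotes ∞ / unreachable)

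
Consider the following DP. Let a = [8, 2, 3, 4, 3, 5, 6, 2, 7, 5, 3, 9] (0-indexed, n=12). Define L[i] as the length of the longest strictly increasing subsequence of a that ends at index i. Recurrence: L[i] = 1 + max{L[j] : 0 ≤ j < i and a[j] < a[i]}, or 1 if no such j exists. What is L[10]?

2

   i    0    1    2    3    4    5    6    7    8    9   10   11
a[i]    8    2    3    4    3    5    6    2    7    5    3    9
L[i]    1    1    2    3    2    4    5    1    6    4    2    7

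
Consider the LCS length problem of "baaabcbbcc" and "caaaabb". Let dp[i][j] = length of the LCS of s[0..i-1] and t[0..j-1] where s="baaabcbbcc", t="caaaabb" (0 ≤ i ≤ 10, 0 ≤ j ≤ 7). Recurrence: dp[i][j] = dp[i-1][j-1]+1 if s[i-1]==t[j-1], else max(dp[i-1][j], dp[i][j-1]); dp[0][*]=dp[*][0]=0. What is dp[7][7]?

   ''  c  a  a  a  a  b  b
''  0  0  0  0  0  0  0  0
 b  0  0  0  0  0  0  1  1
 a  0  0  1  1  1  1  1  1
 a  0  0  1  2  2  2  2  2
 a  0  0  1  2  3  3  3  3
 b  0  0  1  2  3  3  4  4
 c  0  1  1  2  3  3  4  4
 b  0  1  1  2  3  3  4  5
 b  0  1  1  2  3  3  4  5
 c  0  1  1  2  3  3  4  5
 c  0  1  1  2  3  3  4  5

5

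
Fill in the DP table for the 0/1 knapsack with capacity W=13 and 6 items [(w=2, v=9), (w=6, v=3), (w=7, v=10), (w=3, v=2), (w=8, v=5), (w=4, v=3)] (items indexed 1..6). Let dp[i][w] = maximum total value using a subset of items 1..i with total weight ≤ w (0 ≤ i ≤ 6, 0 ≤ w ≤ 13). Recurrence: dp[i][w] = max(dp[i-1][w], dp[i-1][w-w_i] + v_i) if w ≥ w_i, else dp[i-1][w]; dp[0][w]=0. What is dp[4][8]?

12

i\w   0   1   2   3   4   5   6   7   8   9  10  11  12  13
  0   0   0   0   0   0   0   0   0   0   0   0   0   0   0
  1   0   0   9   9   9   9   9   9   9   9   9   9   9   9
  2   0   0   9   9   9   9   9   9  12  12  12  12  12  12
  3   0   0   9   9   9   9   9  10  12  19  19  19  19  19
  4   0   0   9   9   9  11  11  11  12  19  19  19  21  21
  5   0   0   9   9   9  11  11  11  12  19  19  19  21  21
  6   0   0   9   9   9  11  12  12  12  19  19  19  21  22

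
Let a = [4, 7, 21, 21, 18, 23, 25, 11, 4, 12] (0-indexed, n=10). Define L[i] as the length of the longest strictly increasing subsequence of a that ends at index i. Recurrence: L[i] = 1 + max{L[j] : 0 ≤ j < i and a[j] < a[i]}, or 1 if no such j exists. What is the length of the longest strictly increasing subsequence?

5

   i    0    1    2    3    4    5    6    7    8    9
a[i]    4    7   21   21   18   23   25   11    4   12
L[i]    1    2    3    3    3    4    5    3    1    4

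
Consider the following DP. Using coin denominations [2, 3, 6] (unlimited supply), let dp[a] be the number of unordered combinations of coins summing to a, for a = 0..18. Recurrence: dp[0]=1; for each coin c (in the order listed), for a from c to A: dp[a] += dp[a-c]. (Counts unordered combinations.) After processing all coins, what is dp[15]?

6

after  coin     0     1     2     3     4     5     6     7     8     9    10    11    12    13    14    15    16    17    18
          2     1     0     1     0     1     0     1     0     1     0     1     0     1     0     1     0     1     0     1
          3     1     0     1     1     1     1     2     1     2     2     2     2     3     2     3     3     3     3     4
          6     1     0     1     1     1     1     3     1     3     3     3     3     6     3     6     6     6     6    10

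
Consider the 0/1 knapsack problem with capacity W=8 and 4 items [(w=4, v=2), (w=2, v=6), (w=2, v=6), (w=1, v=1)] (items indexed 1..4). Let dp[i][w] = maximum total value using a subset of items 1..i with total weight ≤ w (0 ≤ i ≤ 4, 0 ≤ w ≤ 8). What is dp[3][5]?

i\w   0   1   2   3   4   5   6   7   8
  0   0   0   0   0   0   0   0   0   0
  1   0   0   0   0   2   2   2   2   2
  2   0   0   6   6   6   6   8   8   8
  3   0   0   6   6  12  12  12  12  14
  4   0   1   6   7  12  13  13  13  14

12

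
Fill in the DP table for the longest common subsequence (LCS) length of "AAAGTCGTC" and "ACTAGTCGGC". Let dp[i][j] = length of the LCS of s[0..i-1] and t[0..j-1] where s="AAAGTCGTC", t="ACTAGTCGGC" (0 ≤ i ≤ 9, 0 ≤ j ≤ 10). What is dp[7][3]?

   ''  A  C  T  A  G  T  C  G  G  C
''  0  0  0  0  0  0  0  0  0  0  0
 A  0  1  1  1  1  1  1  1  1  1  1
 A  0  1  1  1  2  2  2  2  2  2  2
 A  0  1  1  1  2  2  2  2  2  2  2
 G  0  1  1  1  2  3  3  3  3  3  3
 T  0  1  1  2  2  3  4  4  4  4  4
 C  0  1  2  2  2  3  4  5  5  5  5
 G  0  1  2  2  2  3  4  5  6  6  6
 T  0  1  2  3  3  3  4  5  6  6  6
 C  0  1  2  3  3  3  4  5  6  6  7

2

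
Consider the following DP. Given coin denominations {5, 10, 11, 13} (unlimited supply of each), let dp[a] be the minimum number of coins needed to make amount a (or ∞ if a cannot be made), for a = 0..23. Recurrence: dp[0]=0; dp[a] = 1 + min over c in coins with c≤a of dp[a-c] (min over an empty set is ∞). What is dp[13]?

1

 a  0  1  2  3  4  5  6  7  8  9 10 11 12 13 14 15 16 17 18 19 20 21 22 23
dp  0  -  -  -  -  1  -  -  -  -  1  1  -  1  -  2  2  -  2  -  2  2  2  2
(- denotes ∞ / unreachable)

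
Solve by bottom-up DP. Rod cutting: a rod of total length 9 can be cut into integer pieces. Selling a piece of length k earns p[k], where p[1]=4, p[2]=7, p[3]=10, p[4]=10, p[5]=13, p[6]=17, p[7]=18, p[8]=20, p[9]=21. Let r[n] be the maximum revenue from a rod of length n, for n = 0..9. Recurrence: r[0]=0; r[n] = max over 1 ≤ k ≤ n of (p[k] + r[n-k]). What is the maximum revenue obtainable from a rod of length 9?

36

   n    0    1    2    3    4    5    6    7    8    9
r[n]    0    4    8   12   16   20   24   28   32   36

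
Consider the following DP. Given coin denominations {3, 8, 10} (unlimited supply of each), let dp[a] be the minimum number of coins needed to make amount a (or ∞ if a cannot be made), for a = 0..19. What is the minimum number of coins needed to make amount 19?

3

 a  0  1  2  3  4  5  6  7  8  9 10 11 12 13 14 15 16 17 18 19
dp  0  -  -  1  -  -  2  -  1  3  1  2  4  2  3  5  2  4  2  3
(- denotes ∞ / unreachable)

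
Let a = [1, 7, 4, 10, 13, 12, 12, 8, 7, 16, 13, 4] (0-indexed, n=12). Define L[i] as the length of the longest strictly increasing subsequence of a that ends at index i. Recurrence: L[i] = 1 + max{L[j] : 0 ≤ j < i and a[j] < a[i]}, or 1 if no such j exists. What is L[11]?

2

   i    0    1    2    3    4    5    6    7    8    9   10   11
a[i]    1    7    4   10   13   12   12    8    7   16   13    4
L[i]    1    2    2    3    4    4    4    3    3    5    5    2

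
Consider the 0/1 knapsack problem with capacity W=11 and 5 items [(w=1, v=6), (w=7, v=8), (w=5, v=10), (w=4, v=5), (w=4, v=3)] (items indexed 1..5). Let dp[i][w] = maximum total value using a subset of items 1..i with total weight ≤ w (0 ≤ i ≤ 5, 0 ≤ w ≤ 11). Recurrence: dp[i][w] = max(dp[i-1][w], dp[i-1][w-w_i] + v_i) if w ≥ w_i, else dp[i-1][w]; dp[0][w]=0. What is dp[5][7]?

i\w   0   1   2   3   4   5   6   7   8   9  10  11
  0   0   0   0   0   0   0   0   0   0   0   0   0
  1   0   6   6   6   6   6   6   6   6   6   6   6
  2   0   6   6   6   6   6   6   8  14  14  14  14
  3   0   6   6   6   6  10  16  16  16  16  16  16
  4   0   6   6   6   6  11  16  16  16  16  21  21
  5   0   6   6   6   6  11  16  16  16  16  21  21

16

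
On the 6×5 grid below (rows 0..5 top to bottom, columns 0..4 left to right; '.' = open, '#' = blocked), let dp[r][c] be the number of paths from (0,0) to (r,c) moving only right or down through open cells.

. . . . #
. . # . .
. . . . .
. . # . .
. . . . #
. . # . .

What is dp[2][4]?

5

r\c   0   1   2   3   4
  0   1   1   1   1   0
  1   1   2   0   1   1
  2   1   3   3   4   5
  3   1   4   0   4   9
  4   1   5   5   9   0
  5   1   6   0   9   9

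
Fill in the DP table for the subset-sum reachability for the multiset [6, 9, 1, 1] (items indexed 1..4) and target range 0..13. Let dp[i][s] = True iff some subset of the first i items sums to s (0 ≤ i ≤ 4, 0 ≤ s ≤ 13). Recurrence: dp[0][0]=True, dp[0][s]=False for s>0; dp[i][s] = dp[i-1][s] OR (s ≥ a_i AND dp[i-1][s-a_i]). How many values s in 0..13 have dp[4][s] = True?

9

i\s   0   1   2   3   4   5   6   7   8   9  10  11  12  13
  0   T   F   F   F   F   F   F   F   F   F   F   F   F   F
  1   T   F   F   F   F   F   T   F   F   F   F   F   F   F
  2   T   F   F   F   F   F   T   F   F   T   F   F   F   F
  3   T   T   F   F   F   F   T   T   F   T   T   F   F   F
  4   T   T   T   F   F   F   T   T   T   T   T   T   F   F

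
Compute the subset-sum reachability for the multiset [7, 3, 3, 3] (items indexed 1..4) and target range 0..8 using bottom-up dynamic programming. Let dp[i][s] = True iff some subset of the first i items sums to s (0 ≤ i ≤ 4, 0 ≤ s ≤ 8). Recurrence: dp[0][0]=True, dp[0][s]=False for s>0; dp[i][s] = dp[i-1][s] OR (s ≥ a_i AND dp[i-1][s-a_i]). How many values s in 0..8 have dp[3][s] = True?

i\s   0   1   2   3   4   5   6   7   8
  0   T   F   F   F   F   F   F   F   F
  1   T   F   F   F   F   F   F   T   F
  2   T   F   F   T   F   F   F   T   F
  3   T   F   F   T   F   F   T   T   F
  4   T   F   F   T   F   F   T   T   F

4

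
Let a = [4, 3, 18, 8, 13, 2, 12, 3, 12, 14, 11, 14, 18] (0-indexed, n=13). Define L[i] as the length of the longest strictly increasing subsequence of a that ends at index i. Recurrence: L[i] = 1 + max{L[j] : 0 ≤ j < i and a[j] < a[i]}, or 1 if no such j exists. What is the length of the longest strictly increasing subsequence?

5

   i    0    1    2    3    4    5    6    7    8    9   10   11   12
a[i]    4    3   18    8   13    2   12    3   12   14   11   14   18
L[i]    1    1    2    2    3    1    3    2    3    4    3    4    5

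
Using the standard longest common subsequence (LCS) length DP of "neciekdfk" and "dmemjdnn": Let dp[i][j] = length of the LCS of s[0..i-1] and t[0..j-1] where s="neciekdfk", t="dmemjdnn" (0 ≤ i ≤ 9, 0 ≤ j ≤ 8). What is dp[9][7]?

   ''  d  m  e  m  j  d  n  n
''  0  0  0  0  0  0  0  0  0
 n  0  0  0  0  0  0  0  1  1
 e  0  0  0  1  1  1  1  1  1
 c  0  0  0  1  1  1  1  1  1
 i  0  0  0  1  1  1  1  1  1
 e  0  0  0  1  1  1  1  1  1
 k  0  0  0  1  1  1  1  1  1
 d  0  1  1  1  1  1  2  2  2
 f  0  1  1  1  1  1  2  2  2
 k  0  1  1  1  1  1  2  2  2

2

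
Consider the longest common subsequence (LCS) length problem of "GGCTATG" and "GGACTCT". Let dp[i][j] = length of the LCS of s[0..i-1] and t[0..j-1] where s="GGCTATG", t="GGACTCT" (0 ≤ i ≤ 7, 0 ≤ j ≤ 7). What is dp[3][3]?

   ''  G  G  A  C  T  C  T
''  0  0  0  0  0  0  0  0
 G  0  1  1  1  1  1  1  1
 G  0  1  2  2  2  2  2  2
 C  0  1  2  2  3  3  3  3
 T  0  1  2  2  3  4  4  4
 A  0  1  2  3  3  4  4  4
 T  0  1  2  3  3  4  4  5
 G  0  1  2  3  3  4  4  5

2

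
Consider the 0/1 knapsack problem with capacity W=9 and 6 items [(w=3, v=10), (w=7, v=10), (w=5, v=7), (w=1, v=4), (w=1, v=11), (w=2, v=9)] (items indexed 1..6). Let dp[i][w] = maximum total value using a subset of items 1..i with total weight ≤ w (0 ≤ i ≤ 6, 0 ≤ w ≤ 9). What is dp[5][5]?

i\w   0   1   2   3   4   5   6   7   8   9
  0   0   0   0   0   0   0   0   0   0   0
  1   0   0   0  10  10  10  10  10  10  10
  2   0   0   0  10  10  10  10  10  10  10
  3   0   0   0  10  10  10  10  10  17  17
  4   0   4   4  10  14  14  14  14  17  21
  5   0  11  15  15  21  25  25  25  25  28
  6   0  11  15  20  24  25  30  34  34  34

25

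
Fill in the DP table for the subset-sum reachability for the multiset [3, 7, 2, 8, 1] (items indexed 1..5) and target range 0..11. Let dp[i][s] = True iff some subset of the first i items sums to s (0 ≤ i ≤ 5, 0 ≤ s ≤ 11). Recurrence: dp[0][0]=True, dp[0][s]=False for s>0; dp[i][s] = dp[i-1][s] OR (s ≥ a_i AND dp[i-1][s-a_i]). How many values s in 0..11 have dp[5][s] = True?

i\s   0   1   2   3   4   5   6   7   8   9  10  11
  0   T   F   F   F   F   F   F   F   F   F   F   F
  1   T   F   F   T   F   F   F   F   F   F   F   F
  2   T   F   F   T   F   F   F   T   F   F   T   F
  3   T   F   T   T   F   T   F   T   F   T   T   F
  4   T   F   T   T   F   T   F   T   T   T   T   T
  5   T   T   T   T   T   T   T   T   T   T   T   T

12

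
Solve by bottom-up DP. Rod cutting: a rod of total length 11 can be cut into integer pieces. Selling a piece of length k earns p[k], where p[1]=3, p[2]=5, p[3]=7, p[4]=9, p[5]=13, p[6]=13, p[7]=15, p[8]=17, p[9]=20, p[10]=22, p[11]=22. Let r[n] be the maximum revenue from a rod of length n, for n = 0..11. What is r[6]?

18

   n    0    1    2    3    4    5    6    7    8    9   10   11
r[n]    0    3    6    9   12   15   18   21   24   27   30   33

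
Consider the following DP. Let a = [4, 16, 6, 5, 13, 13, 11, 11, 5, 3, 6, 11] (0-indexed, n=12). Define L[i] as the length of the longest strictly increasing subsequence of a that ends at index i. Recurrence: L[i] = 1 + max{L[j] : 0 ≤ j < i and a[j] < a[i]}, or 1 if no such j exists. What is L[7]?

3

   i    0    1    2    3    4    5    6    7    8    9   10   11
a[i]    4   16    6    5   13   13   11   11    5    3    6   11
L[i]    1    2    2    2    3    3    3    3    2    1    3    4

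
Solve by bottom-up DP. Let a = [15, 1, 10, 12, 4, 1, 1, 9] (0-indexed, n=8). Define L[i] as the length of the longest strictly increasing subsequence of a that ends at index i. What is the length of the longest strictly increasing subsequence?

3

   i    0    1    2    3    4    5    6    7
a[i]   15    1   10   12    4    1    1    9
L[i]    1    1    2    3    2    1    1    3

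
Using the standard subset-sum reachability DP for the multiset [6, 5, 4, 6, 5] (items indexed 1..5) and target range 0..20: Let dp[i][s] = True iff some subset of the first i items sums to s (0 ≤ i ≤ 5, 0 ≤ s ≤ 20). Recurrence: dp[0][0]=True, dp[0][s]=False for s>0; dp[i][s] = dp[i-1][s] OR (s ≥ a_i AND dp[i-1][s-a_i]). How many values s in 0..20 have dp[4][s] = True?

i\s   0   1   2   3   4   5   6   7   8   9  10  11  12  13  14  15  16  17  18  19  20
  0   T   F   F   F   F   F   F   F   F   F   F   F   F   F   F   F   F   F   F   F   F
  1   T   F   F   F   F   F   T   F   F   F   F   F   F   F   F   F   F   F   F   F   F
  2   T   F   F   F   F   T   T   F   F   F   F   T   F   F   F   F   F   F   F   F   F
  3   T   F   F   F   T   T   T   F   F   T   T   T   F   F   F   T   F   F   F   F   F
  4   T   F   F   F   T   T   T   F   F   T   T   T   T   F   F   T   T   T   F   F   F
  5   T   F   F   F   T   T   T   F   F   T   T   T   T   F   T   T   T   T   F   F   T

11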